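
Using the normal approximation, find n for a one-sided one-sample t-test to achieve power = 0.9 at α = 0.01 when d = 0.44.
n = 68

Sample size formula (one-sample t-test, normal approximation):
n = ((z_α + z_β) / d)²

z_α = 2.326 (for α = 0.01, one-sided)
z_β = 1.282 (for power = 0.9)
d = 0.44

n = ((2.326 + 1.282) / 0.44)²
n = (8.200)²
n ≈ 67.24
Round up to the next whole number: n = 68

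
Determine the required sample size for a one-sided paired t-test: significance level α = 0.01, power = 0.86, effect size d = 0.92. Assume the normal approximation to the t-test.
n = 14 pairs

Sample size formula (paired t-test, normal approximation):
n = ((z_α + z_β) / d)²

z_α = 2.326 (for α = 0.01, one-sided)
z_β = 1.080 (for power = 0.86)
d = 0.92

n = ((2.326 + 1.080) / 0.92)²
n = (3.702)²
n ≈ 13.70
Round up to the next whole number: n = 14 pairs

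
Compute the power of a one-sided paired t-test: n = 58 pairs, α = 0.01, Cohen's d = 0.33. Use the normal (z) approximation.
Power ≈ 0.57

Power calculation (paired t-test, normal approximation):
z_β = d · √n - z_α
z_β = 0.33 · √58 - 2.326
z_β = 0.33 · 7.616 - 2.326
z_β = 0.187

Power = Φ(z_β) = Φ(0.187) ≈ 0.574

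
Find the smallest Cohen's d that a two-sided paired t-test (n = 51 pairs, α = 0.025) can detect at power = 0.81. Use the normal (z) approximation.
d ≈ 0.44

Minimum detectable effect (paired t-test, normal approximation):
d = (z_{α/2} + z_β) / √n
d = (2.241 + 0.878) / √51
d = 3.119 / 7.141
d ≈ 0.44

By Cohen's convention (0.2 small / 0.5 medium / 0.8 large): small effect.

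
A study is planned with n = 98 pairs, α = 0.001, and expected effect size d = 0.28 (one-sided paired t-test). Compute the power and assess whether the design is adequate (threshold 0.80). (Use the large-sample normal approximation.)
Power ≈ 0.38; the study is underpowered (power < 0.80)

Power calculation (paired t-test, normal approximation):
z_β = d · √n - z_α
z_β = 0.28 · √98 - 3.090
z_β = 0.28 · 9.899 - 3.090
z_β = -0.318

Power = Φ(z_β) = Φ(-0.318) ≈ 0.375

Effect size d = 0.28 is small by Cohen's convention (0.2/0.5/0.8).

Threshold: power ≥ 0.80 is conventionally adequate.
Power ≈ 0.38 → the study is underpowered (power < 0.80).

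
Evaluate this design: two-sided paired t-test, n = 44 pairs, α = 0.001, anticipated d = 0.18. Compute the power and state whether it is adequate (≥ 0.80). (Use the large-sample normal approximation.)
Power ≈ 0.02; the study is underpowered (power < 0.80)

Power calculation (paired t-test, normal approximation):
z_β = d · √n - z_{α/2}
z_β = 0.18 · √44 - 3.291
z_β = 0.18 · 6.633 - 3.291
z_β = -2.097

Power = Φ(z_β) = Φ(-2.097) ≈ 0.018

Effect size d = 0.18 is very small by Cohen's convention (0.2/0.5/0.8).

Threshold: power ≥ 0.80 is conventionally adequate.
Power ≈ 0.02 → the study is underpowered (power < 0.80).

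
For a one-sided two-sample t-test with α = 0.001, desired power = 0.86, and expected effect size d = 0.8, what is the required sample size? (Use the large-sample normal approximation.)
n = 55 per group

Sample size formula (two-sample t-test, normal approximation):
n = 2 · ((z_α + z_β) / d)²

z_α = 3.090 (for α = 0.001, one-sided)
z_β = 1.080 (for power = 0.86)
d = 0.8

n = 2 · ((3.090 + 1.080) / 0.8)²
n = 2 · (5.213)²
n ≈ 54.35
Round up to the next whole number: n = 55 per group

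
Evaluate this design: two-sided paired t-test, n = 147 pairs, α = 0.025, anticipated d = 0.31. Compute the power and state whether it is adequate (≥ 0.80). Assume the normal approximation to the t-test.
Power ≈ 0.94; the study is adequately powered (power ≥ 0.80)

Power calculation (paired t-test, normal approximation):
z_β = d · √n - z_{α/2}
z_β = 0.31 · √147 - 2.241
z_β = 0.31 · 12.124 - 2.241
z_β = 1.517

Power = Φ(z_β) = Φ(1.517) ≈ 0.935

Effect size d = 0.31 is small by Cohen's convention (0.2/0.5/0.8).

Threshold: power ≥ 0.80 is conventionally adequate.
Power ≈ 0.94 → the study is adequately powered (power ≥ 0.80).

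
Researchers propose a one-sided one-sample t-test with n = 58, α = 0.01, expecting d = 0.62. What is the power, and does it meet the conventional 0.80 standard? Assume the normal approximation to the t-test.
Power ≈ 0.99; the study is adequately powered (power ≥ 0.80)

Power calculation (one-sample t-test, normal approximation):
z_β = d · √n - z_α
z_β = 0.62 · √58 - 2.326
z_β = 0.62 · 7.616 - 2.326
z_β = 2.395

Power = Φ(z_β) = Φ(2.395) ≈ 0.992

Effect size d = 0.62 is medium by Cohen's convention (0.2/0.5/0.8).

Threshold: power ≥ 0.80 is conventionally adequate.
Power ≈ 0.99 → the study is adequately powered (power ≥ 0.80).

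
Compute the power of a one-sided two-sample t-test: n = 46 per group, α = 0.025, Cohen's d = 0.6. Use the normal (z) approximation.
Power ≈ 0.82

Power calculation (two-sample t-test, normal approximation):
z_β = d · √(n/2) - z_α
z_β = 0.6 · √(46/2) - 1.960
z_β = 0.6 · 4.796 - 1.960
z_β = 0.918

Power = Φ(z_β) = Φ(0.918) ≈ 0.821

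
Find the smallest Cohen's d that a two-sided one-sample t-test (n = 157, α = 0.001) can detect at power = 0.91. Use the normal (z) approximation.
d ≈ 0.37

Minimum detectable effect (one-sample t-test, normal approximation):
d = (z_{α/2} + z_β) / √n
d = (3.291 + 1.341) / √157
d = 4.631 / 12.530
d ≈ 0.37

By Cohen's convention (0.2 small / 0.5 medium / 0.8 large): small effect.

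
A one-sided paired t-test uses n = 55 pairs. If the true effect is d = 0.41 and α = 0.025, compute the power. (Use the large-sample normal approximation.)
Power ≈ 0.86

Power calculation (paired t-test, normal approximation):
z_β = d · √n - z_α
z_β = 0.41 · √55 - 1.960
z_β = 0.41 · 7.416 - 1.960
z_β = 1.081

Power = Φ(z_β) = Φ(1.081) ≈ 0.860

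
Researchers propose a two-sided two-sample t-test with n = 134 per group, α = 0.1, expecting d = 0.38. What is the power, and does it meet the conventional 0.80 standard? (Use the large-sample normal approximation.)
Power ≈ 0.93; the study is adequately powered (power ≥ 0.80)

Power calculation (two-sample t-test, normal approximation):
z_β = d · √(n/2) - z_{α/2}
z_β = 0.38 · √(134/2) - 1.645
z_β = 0.38 · 8.185 - 1.645
z_β = 1.466

Power = Φ(z_β) = Φ(1.466) ≈ 0.929

Effect size d = 0.38 is small by Cohen's convention (0.2/0.5/0.8).

Threshold: power ≥ 0.80 is conventionally adequate.
Power ≈ 0.93 → the study is adequately powered (power ≥ 0.80).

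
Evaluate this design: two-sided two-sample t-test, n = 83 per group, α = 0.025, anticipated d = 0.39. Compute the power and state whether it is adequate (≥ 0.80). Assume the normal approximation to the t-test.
Power ≈ 0.61; the study is underpowered (power < 0.80)

Power calculation (two-sample t-test, normal approximation):
z_β = d · √(n/2) - z_{α/2}
z_β = 0.39 · √(83/2) - 2.241
z_β = 0.39 · 6.442 - 2.241
z_β = 0.271

Power = Φ(z_β) = Φ(0.271) ≈ 0.607

Effect size d = 0.39 is small by Cohen's convention (0.2/0.5/0.8).

Threshold: power ≥ 0.80 is conventionally adequate.
Power ≈ 0.61 → the study is underpowered (power < 0.80).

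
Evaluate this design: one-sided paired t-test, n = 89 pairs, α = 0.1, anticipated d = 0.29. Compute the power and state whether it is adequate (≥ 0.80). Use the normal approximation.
Power ≈ 0.93; the study is adequately powered (power ≥ 0.80)

Power calculation (paired t-test, normal approximation):
z_β = d · √n - z_α
z_β = 0.29 · √89 - 1.282
z_β = 0.29 · 9.434 - 1.282
z_β = 1.454

Power = Φ(z_β) = Φ(1.454) ≈ 0.927

Effect size d = 0.29 is small by Cohen's convention (0.2/0.5/0.8).

Threshold: power ≥ 0.80 is conventionally adequate.
Power ≈ 0.93 → the study is adequately powered (power ≥ 0.80).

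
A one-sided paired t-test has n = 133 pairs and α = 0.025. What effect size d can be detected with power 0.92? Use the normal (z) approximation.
d ≈ 0.29

Minimum detectable effect (paired t-test, normal approximation):
d = (z_α + z_β) / √n
d = (1.960 + 1.405) / √133
d = 3.365 / 11.533
d ≈ 0.29

By Cohen's convention (0.2 small / 0.5 medium / 0.8 large): small effect.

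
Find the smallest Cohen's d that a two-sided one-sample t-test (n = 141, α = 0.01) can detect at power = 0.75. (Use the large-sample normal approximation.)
d ≈ 0.27

Minimum detectable effect (one-sample t-test, normal approximation):
d = (z_{α/2} + z_β) / √n
d = (2.576 + 0.674) / √141
d = 3.250 / 11.874
d ≈ 0.27

By Cohen's convention (0.2 small / 0.5 medium / 0.8 large): small effect.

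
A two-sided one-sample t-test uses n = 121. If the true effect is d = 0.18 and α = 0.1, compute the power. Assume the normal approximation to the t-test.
Power ≈ 0.63

Power calculation (one-sample t-test, normal approximation):
z_β = d · √n - z_{α/2}
z_β = 0.18 · √121 - 1.645
z_β = 0.18 · 11.000 - 1.645
z_β = 0.335

Power = Φ(z_β) = Φ(0.335) ≈ 0.631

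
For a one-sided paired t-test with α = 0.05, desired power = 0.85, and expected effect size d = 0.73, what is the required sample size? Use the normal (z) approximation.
n = 14 pairs

Sample size formula (paired t-test, normal approximation):
n = ((z_α + z_β) / d)²

z_α = 1.645 (for α = 0.05, one-sided)
z_β = 1.036 (for power = 0.85)
d = 0.73

n = ((1.645 + 1.036) / 0.73)²
n = (3.673)²
n ≈ 13.49
Round up to the next whole number: n = 14 pairs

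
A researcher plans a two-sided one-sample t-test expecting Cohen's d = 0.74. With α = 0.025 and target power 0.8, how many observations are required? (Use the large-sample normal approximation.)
n = 18

Sample size formula (one-sample t-test, normal approximation):
n = ((z_{α/2} + z_β) / d)²

z_{α/2} = 2.241 (for α = 0.025, two-sided)
z_β = 0.842 (for power = 0.8)
d = 0.74

n = ((2.241 + 0.842) / 0.74)²
n = (4.166)²
n ≈ 17.36
Round up to the next whole number: n = 18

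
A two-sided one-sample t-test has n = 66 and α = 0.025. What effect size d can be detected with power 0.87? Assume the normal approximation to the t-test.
d ≈ 0.41

Minimum detectable effect (one-sample t-test, normal approximation):
d = (z_{α/2} + z_β) / √n
d = (2.241 + 1.126) / √66
d = 3.368 / 8.124
d ≈ 0.41

By Cohen's convention (0.2 small / 0.5 medium / 0.8 large): small effect.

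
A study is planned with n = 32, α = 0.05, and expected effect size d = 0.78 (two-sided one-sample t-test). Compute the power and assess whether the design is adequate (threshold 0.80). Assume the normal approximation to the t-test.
Power ≈ 0.99; the study is adequately powered (power ≥ 0.80)

Power calculation (one-sample t-test, normal approximation):
z_β = d · √n - z_{α/2}
z_β = 0.78 · √32 - 1.960
z_β = 0.78 · 5.657 - 1.960
z_β = 2.452

Power = Φ(z_β) = Φ(2.452) ≈ 0.993

Effect size d = 0.78 is medium by Cohen's convention (0.2/0.5/0.8).

Threshold: power ≥ 0.80 is conventionally adequate.
Power ≈ 0.99 → the study is adequately powered (power ≥ 0.80).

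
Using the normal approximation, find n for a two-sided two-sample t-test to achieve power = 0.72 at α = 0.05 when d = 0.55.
n = 43 per group

Sample size formula (two-sample t-test, normal approximation):
n = 2 · ((z_{α/2} + z_β) / d)²

z_{α/2} = 1.960 (for α = 0.05, two-sided)
z_β = 0.583 (for power = 0.72)
d = 0.55

n = 2 · ((1.960 + 0.583) / 0.55)²
n = 2 · (4.624)²
n ≈ 42.76
Round up to the next whole number: n = 43 per group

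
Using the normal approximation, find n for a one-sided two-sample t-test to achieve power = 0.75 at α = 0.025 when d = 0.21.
n = 315 per group

Sample size formula (two-sample t-test, normal approximation):
n = 2 · ((z_α + z_β) / d)²

z_α = 1.960 (for α = 0.025, one-sided)
z_β = 0.674 (for power = 0.75)
d = 0.21

n = 2 · ((1.960 + 0.674) / 0.21)²
n = 2 · (12.543)²
n ≈ 314.65
Round up to the next whole number: n = 315 per group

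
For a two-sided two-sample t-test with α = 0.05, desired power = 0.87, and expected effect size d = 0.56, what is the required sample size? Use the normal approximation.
n = 61 per group

Sample size formula (two-sample t-test, normal approximation):
n = 2 · ((z_{α/2} + z_β) / d)²

z_{α/2} = 1.960 (for α = 0.05, two-sided)
z_β = 1.126 (for power = 0.87)
d = 0.56

n = 2 · ((1.960 + 1.126) / 0.56)²
n = 2 · (5.511)²
n ≈ 60.74
Round up to the next whole number: n = 61 per group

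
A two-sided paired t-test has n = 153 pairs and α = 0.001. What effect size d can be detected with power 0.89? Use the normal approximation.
d ≈ 0.37

Minimum detectable effect (paired t-test, normal approximation):
d = (z_{α/2} + z_β) / √n
d = (3.291 + 1.227) / √153
d = 4.517 / 12.369
d ≈ 0.37

By Cohen's convention (0.2 small / 0.5 medium / 0.8 large): small effect.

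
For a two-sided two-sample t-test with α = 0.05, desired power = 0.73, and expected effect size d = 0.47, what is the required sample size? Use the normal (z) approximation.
n = 60 per group

Sample size formula (two-sample t-test, normal approximation):
n = 2 · ((z_{α/2} + z_β) / d)²

z_{α/2} = 1.960 (for α = 0.05, two-sided)
z_β = 0.613 (for power = 0.73)
d = 0.47

n = 2 · ((1.960 + 0.613) / 0.47)²
n = 2 · (5.474)²
n ≈ 59.93
Round up to the next whole number: n = 60 per group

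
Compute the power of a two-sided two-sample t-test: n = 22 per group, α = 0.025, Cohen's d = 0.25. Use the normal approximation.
Power ≈ 0.08

Power calculation (two-sample t-test, normal approximation):
z_β = d · √(n/2) - z_{α/2}
z_β = 0.25 · √(22/2) - 2.241
z_β = 0.25 · 3.317 - 2.241
z_β = -1.412

Power = Φ(z_β) = Φ(-1.412) ≈ 0.079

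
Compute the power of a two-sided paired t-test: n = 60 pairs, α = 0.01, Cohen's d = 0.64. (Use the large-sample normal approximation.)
Power ≈ 0.99

Power calculation (paired t-test, normal approximation):
z_β = d · √n - z_{α/2}
z_β = 0.64 · √60 - 2.576
z_β = 0.64 · 7.746 - 2.576
z_β = 2.382

Power = Φ(z_β) = Φ(2.382) ≈ 0.991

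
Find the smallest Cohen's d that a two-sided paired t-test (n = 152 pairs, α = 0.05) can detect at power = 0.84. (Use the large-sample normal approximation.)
d ≈ 0.24

Minimum detectable effect (paired t-test, normal approximation):
d = (z_{α/2} + z_β) / √n
d = (1.960 + 0.994) / √152
d = 2.954 / 12.329
d ≈ 0.24

By Cohen's convention (0.2 small / 0.5 medium / 0.8 large): small effect.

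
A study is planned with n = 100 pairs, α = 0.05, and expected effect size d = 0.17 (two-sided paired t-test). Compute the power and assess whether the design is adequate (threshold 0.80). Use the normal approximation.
Power ≈ 0.40; the study is underpowered (power < 0.80)

Power calculation (paired t-test, normal approximation):
z_β = d · √n - z_{α/2}
z_β = 0.17 · √100 - 1.960
z_β = 0.17 · 10.000 - 1.960
z_β = -0.260

Power = Φ(z_β) = Φ(-0.260) ≈ 0.397

Effect size d = 0.17 is very small by Cohen's convention (0.2/0.5/0.8).

Threshold: power ≥ 0.80 is conventionally adequate.
Power ≈ 0.40 → the study is underpowered (power < 0.80).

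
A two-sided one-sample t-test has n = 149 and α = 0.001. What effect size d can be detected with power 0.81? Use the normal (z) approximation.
d ≈ 0.34

Minimum detectable effect (one-sample t-test, normal approximation):
d = (z_{α/2} + z_β) / √n
d = (3.291 + 0.878) / √149
d = 4.168 / 12.207
d ≈ 0.34

By Cohen's convention (0.2 small / 0.5 medium / 0.8 large): small effect.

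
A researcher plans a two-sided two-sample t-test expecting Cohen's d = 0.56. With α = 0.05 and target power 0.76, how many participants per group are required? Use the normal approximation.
n = 46 per group

Sample size formula (two-sample t-test, normal approximation):
n = 2 · ((z_{α/2} + z_β) / d)²

z_{α/2} = 1.960 (for α = 0.05, two-sided)
z_β = 0.706 (for power = 0.76)
d = 0.56

n = 2 · ((1.960 + 0.706) / 0.56)²
n = 2 · (4.761)²
n ≈ 45.33
Round up to the next whole number: n = 46 per group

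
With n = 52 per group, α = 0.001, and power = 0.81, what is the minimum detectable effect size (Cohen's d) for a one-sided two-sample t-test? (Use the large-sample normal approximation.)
d ≈ 0.78

Minimum detectable effect (two-sample t-test, normal approximation):
d = (z_α + z_β) / √(n/2)
d = (3.090 + 0.878) / √(52/2)
d = 3.968 / 5.099
d ≈ 0.78

By Cohen's convention (0.2 small / 0.5 medium / 0.8 large): medium effect.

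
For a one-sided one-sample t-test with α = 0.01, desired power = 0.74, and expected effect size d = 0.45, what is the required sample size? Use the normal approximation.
n = 44

Sample size formula (one-sample t-test, normal approximation):
n = ((z_α + z_β) / d)²

z_α = 2.326 (for α = 0.01, one-sided)
z_β = 0.643 (for power = 0.74)
d = 0.45

n = ((2.326 + 0.643) / 0.45)²
n = (6.598)²
n ≈ 43.53
Round up to the next whole number: n = 44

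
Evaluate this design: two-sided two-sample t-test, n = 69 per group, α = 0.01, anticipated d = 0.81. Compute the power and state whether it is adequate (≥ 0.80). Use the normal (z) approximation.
Power ≈ 0.99; the study is adequately powered (power ≥ 0.80)

Power calculation (two-sample t-test, normal approximation):
z_β = d · √(n/2) - z_{α/2}
z_β = 0.81 · √(69/2) - 2.576
z_β = 0.81 · 5.874 - 2.576
z_β = 2.182

Power = Φ(z_β) = Φ(2.182) ≈ 0.985

Effect size d = 0.81 is large by Cohen's convention (0.2/0.5/0.8).

Threshold: power ≥ 0.80 is conventionally adequate.
Power ≈ 0.99 → the study is adequately powered (power ≥ 0.80).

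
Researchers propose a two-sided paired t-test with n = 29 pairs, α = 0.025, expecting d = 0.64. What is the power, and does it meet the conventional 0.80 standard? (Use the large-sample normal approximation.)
Power ≈ 0.89; the study is adequately powered (power ≥ 0.80)

Power calculation (paired t-test, normal approximation):
z_β = d · √n - z_{α/2}
z_β = 0.64 · √29 - 2.241
z_β = 0.64 · 5.385 - 2.241
z_β = 1.205

Power = Φ(z_β) = Φ(1.205) ≈ 0.886

Effect size d = 0.64 is medium by Cohen's convention (0.2/0.5/0.8).

Threshold: power ≥ 0.80 is conventionally adequate.
Power ≈ 0.89 → the study is adequately powered (power ≥ 0.80).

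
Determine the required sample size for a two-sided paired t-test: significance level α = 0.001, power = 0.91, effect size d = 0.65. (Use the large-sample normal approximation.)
n = 51 pairs

Sample size formula (paired t-test, normal approximation):
n = ((z_{α/2} + z_β) / d)²

z_{α/2} = 3.291 (for α = 0.001, two-sided)
z_β = 1.341 (for power = 0.91)
d = 0.65

n = ((3.291 + 1.341) / 0.65)²
n = (7.126)²
n ≈ 50.78
Round up to the next whole number: n = 51 pairs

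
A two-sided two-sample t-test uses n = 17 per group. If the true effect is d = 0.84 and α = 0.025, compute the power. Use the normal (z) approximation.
Power ≈ 0.58

Power calculation (two-sample t-test, normal approximation):
z_β = d · √(n/2) - z_{α/2}
z_β = 0.84 · √(17/2) - 2.241
z_β = 0.84 · 2.915 - 2.241
z_β = 0.208

Power = Φ(z_β) = Φ(0.208) ≈ 0.582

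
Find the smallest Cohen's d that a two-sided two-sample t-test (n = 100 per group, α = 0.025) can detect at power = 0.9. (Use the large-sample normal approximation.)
d ≈ 0.50

Minimum detectable effect (two-sample t-test, normal approximation):
d = (z_{α/2} + z_β) / √(n/2)
d = (2.241 + 1.282) / √(100/2)
d = 3.523 / 7.071
d ≈ 0.50

By Cohen's convention (0.2 small / 0.5 medium / 0.8 large): medium effect.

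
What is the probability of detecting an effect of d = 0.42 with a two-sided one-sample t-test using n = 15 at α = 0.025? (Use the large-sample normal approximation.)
Power ≈ 0.27

Power calculation (one-sample t-test, normal approximation):
z_β = d · √n - z_{α/2}
z_β = 0.42 · √15 - 2.241
z_β = 0.42 · 3.873 - 2.241
z_β = -0.615

Power = Φ(z_β) = Φ(-0.615) ≈ 0.269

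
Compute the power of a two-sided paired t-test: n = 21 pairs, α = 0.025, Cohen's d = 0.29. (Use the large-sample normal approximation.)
Power ≈ 0.18

Power calculation (paired t-test, normal approximation):
z_β = d · √n - z_{α/2}
z_β = 0.29 · √21 - 2.241
z_β = 0.29 · 4.583 - 2.241
z_β = -0.912

Power = Φ(z_β) = Φ(-0.912) ≈ 0.181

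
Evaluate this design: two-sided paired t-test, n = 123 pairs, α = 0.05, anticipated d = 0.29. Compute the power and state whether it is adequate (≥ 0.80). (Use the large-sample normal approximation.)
Power ≈ 0.90; the study is adequately powered (power ≥ 0.80)

Power calculation (paired t-test, normal approximation):
z_β = d · √n - z_{α/2}
z_β = 0.29 · √123 - 1.960
z_β = 0.29 · 11.091 - 1.960
z_β = 1.256

Power = Φ(z_β) = Φ(1.256) ≈ 0.895

Effect size d = 0.29 is small by Cohen's convention (0.2/0.5/0.8).

Threshold: power ≥ 0.80 is conventionally adequate.
Power ≈ 0.90 → the study is adequately powered (power ≥ 0.80).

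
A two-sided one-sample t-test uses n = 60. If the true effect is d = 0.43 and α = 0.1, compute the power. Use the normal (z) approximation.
Power ≈ 0.95

Power calculation (one-sample t-test, normal approximation):
z_β = d · √n - z_{α/2}
z_β = 0.43 · √60 - 1.645
z_β = 0.43 · 7.746 - 1.645
z_β = 1.686

Power = Φ(z_β) = Φ(1.686) ≈ 0.954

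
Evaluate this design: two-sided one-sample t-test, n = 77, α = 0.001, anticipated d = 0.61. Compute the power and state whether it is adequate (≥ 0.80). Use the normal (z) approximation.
Power ≈ 0.98; the study is adequately powered (power ≥ 0.80)

Power calculation (one-sample t-test, normal approximation):
z_β = d · √n - z_{α/2}
z_β = 0.61 · √77 - 3.291
z_β = 0.61 · 8.775 - 3.291
z_β = 2.062

Power = Φ(z_β) = Φ(2.062) ≈ 0.980

Effect size d = 0.61 is medium by Cohen's convention (0.2/0.5/0.8).

Threshold: power ≥ 0.80 is conventionally adequate.
Power ≈ 0.98 → the study is adequately powered (power ≥ 0.80).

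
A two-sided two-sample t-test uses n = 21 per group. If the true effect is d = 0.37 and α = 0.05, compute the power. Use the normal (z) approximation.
Power ≈ 0.22

Power calculation (two-sample t-test, normal approximation):
z_β = d · √(n/2) - z_{α/2}
z_β = 0.37 · √(21/2) - 1.960
z_β = 0.37 · 3.240 - 1.960
z_β = -0.761

Power = Φ(z_β) = Φ(-0.761) ≈ 0.223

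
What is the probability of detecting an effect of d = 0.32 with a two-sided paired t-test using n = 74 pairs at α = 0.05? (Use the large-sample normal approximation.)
Power ≈ 0.79

Power calculation (paired t-test, normal approximation):
z_β = d · √n - z_{α/2}
z_β = 0.32 · √74 - 1.960
z_β = 0.32 · 8.602 - 1.960
z_β = 0.793

Power = Φ(z_β) = Φ(0.793) ≈ 0.786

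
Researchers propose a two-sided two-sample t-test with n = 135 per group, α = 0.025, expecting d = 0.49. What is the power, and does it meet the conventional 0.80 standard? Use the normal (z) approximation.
Power ≈ 0.96; the study is adequately powered (power ≥ 0.80)

Power calculation (two-sample t-test, normal approximation):
z_β = d · √(n/2) - z_{α/2}
z_β = 0.49 · √(135/2) - 2.241
z_β = 0.49 · 8.216 - 2.241
z_β = 1.784

Power = Φ(z_β) = Φ(1.784) ≈ 0.963

Effect size d = 0.49 is small by Cohen's convention (0.2/0.5/0.8).

Threshold: power ≥ 0.80 is conventionally adequate.
Power ≈ 0.96 → the study is adequately powered (power ≥ 0.80).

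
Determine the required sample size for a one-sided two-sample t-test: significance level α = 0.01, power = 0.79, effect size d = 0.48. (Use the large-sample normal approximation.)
n = 86 per group

Sample size formula (two-sample t-test, normal approximation):
n = 2 · ((z_α + z_β) / d)²

z_α = 2.326 (for α = 0.01, one-sided)
z_β = 0.806 (for power = 0.79)
d = 0.48

n = 2 · ((2.326 + 0.806) / 0.48)²
n = 2 · (6.525)²
n ≈ 85.15
Round up to the next whole number: n = 86 per group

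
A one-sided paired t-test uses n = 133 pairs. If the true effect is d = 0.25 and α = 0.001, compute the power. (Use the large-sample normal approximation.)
Power ≈ 0.42

Power calculation (paired t-test, normal approximation):
z_β = d · √n - z_α
z_β = 0.25 · √133 - 3.090
z_β = 0.25 · 11.533 - 3.090
z_β = -0.207

Power = Φ(z_β) = Φ(-0.207) ≈ 0.418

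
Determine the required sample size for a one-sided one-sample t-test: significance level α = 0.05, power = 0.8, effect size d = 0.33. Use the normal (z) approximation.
n = 57

Sample size formula (one-sample t-test, normal approximation):
n = ((z_α + z_β) / d)²

z_α = 1.645 (for α = 0.05, one-sided)
z_β = 0.842 (for power = 0.8)
d = 0.33

n = ((1.645 + 0.842) / 0.33)²
n = (7.536)²
n ≈ 56.79
Round up to the next whole number: n = 57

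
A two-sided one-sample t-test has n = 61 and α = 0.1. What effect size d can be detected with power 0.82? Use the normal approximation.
d ≈ 0.33

Minimum detectable effect (one-sample t-test, normal approximation):
d = (z_{α/2} + z_β) / √n
d = (1.645 + 0.915) / √61
d = 2.560 / 7.810
d ≈ 0.33

By Cohen's convention (0.2 small / 0.5 medium / 0.8 large): small effect.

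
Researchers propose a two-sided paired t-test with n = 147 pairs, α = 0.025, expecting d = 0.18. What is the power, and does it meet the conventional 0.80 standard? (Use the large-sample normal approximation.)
Power ≈ 0.48; the study is underpowered (power < 0.80)

Power calculation (paired t-test, normal approximation):
z_β = d · √n - z_{α/2}
z_β = 0.18 · √147 - 2.241
z_β = 0.18 · 12.124 - 2.241
z_β = -0.059

Power = Φ(z_β) = Φ(-0.059) ≈ 0.476

Effect size d = 0.18 is very small by Cohen's convention (0.2/0.5/0.8).

Threshold: power ≥ 0.80 is conventionally adequate.
Power ≈ 0.48 → the study is underpowered (power < 0.80).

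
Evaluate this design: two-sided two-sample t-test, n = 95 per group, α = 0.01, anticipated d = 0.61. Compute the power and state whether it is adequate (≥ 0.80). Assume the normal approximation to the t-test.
Power ≈ 0.95; the study is adequately powered (power ≥ 0.80)

Power calculation (two-sample t-test, normal approximation):
z_β = d · √(n/2) - z_{α/2}
z_β = 0.61 · √(95/2) - 2.576
z_β = 0.61 · 6.892 - 2.576
z_β = 1.628

Power = Φ(z_β) = Φ(1.628) ≈ 0.948

Effect size d = 0.61 is medium by Cohen's convention (0.2/0.5/0.8).

Threshold: power ≥ 0.80 is conventionally adequate.
Power ≈ 0.95 → the study is adequately powered (power ≥ 0.80).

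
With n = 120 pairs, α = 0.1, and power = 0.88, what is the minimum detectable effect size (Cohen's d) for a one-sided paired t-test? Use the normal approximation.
d ≈ 0.22

Minimum detectable effect (paired t-test, normal approximation):
d = (z_α + z_β) / √n
d = (1.282 + 1.175) / √120
d = 2.457 / 10.954
d ≈ 0.22

By Cohen's convention (0.2 small / 0.5 medium / 0.8 large): small effect.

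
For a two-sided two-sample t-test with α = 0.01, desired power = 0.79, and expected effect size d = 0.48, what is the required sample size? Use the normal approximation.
n = 100 per group

Sample size formula (two-sample t-test, normal approximation):
n = 2 · ((z_{α/2} + z_β) / d)²

z_{α/2} = 2.576 (for α = 0.01, two-sided)
z_β = 0.806 (for power = 0.79)
d = 0.48

n = 2 · ((2.576 + 0.806) / 0.48)²
n = 2 · (7.046)²
n ≈ 99.29
Round up to the next whole number: n = 100 per group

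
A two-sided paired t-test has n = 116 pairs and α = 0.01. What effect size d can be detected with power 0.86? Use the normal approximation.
d ≈ 0.34

Minimum detectable effect (paired t-test, normal approximation):
d = (z_{α/2} + z_β) / √n
d = (2.576 + 1.080) / √116
d = 3.656 / 10.770
d ≈ 0.34

By Cohen's convention (0.2 small / 0.5 medium / 0.8 large): small effect.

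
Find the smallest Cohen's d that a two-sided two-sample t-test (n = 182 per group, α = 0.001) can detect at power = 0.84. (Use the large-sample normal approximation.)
d ≈ 0.45

Minimum detectable effect (two-sample t-test, normal approximation):
d = (z_{α/2} + z_β) / √(n/2)
d = (3.291 + 0.994) / √(182/2)
d = 4.285 / 9.539
d ≈ 0.45

By Cohen's convention (0.2 small / 0.5 medium / 0.8 large): small effect.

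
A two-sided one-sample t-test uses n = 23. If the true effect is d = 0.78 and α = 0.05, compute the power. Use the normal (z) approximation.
Power ≈ 0.96

Power calculation (one-sample t-test, normal approximation):
z_β = d · √n - z_{α/2}
z_β = 0.78 · √23 - 1.960
z_β = 0.78 · 4.796 - 1.960
z_β = 1.781

Power = Φ(z_β) = Φ(1.781) ≈ 0.963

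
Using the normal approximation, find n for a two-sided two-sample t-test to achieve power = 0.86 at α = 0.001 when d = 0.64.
n = 94 per group

Sample size formula (two-sample t-test, normal approximation):
n = 2 · ((z_{α/2} + z_β) / d)²

z_{α/2} = 3.291 (for α = 0.001, two-sided)
z_β = 1.080 (for power = 0.86)
d = 0.64

n = 2 · ((3.291 + 1.080) / 0.64)²
n = 2 · (6.830)²
n ≈ 93.30
Round up to the next whole number: n = 94 per group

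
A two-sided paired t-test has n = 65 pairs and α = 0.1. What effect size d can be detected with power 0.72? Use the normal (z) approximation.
d ≈ 0.28

Minimum detectable effect (paired t-test, normal approximation):
d = (z_{α/2} + z_β) / √n
d = (1.645 + 0.583) / √65
d = 2.228 / 8.062
d ≈ 0.28

By Cohen's convention (0.2 small / 0.5 medium / 0.8 large): small effect.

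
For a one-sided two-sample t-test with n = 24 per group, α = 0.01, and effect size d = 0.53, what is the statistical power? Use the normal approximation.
Power ≈ 0.31

Power calculation (two-sample t-test, normal approximation):
z_β = d · √(n/2) - z_α
z_β = 0.53 · √(24/2) - 2.326
z_β = 0.53 · 3.464 - 2.326
z_β = -0.490

Power = Φ(z_β) = Φ(-0.490) ≈ 0.312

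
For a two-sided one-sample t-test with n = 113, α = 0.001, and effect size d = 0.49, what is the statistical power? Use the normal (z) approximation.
Power ≈ 0.97

Power calculation (one-sample t-test, normal approximation):
z_β = d · √n - z_{α/2}
z_β = 0.49 · √113 - 3.291
z_β = 0.49 · 10.630 - 3.291
z_β = 1.918

Power = Φ(z_β) = Φ(1.918) ≈ 0.972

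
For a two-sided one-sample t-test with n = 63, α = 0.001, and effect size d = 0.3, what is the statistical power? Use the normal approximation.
Power ≈ 0.18

Power calculation (one-sample t-test, normal approximation):
z_β = d · √n - z_{α/2}
z_β = 0.3 · √63 - 3.291
z_β = 0.3 · 7.937 - 3.291
z_β = -0.909

Power = Φ(z_β) = Φ(-0.909) ≈ 0.182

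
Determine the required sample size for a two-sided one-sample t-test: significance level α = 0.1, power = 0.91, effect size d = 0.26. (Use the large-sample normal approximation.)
n = 132

Sample size formula (one-sample t-test, normal approximation):
n = ((z_{α/2} + z_β) / d)²

z_{α/2} = 1.645 (for α = 0.1, two-sided)
z_β = 1.341 (for power = 0.91)
d = 0.26

n = ((1.645 + 1.341) / 0.26)²
n = (11.485)²
n ≈ 131.91
Round up to the next whole number: n = 132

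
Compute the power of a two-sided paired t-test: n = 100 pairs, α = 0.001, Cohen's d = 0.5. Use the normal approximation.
Power ≈ 0.96

Power calculation (paired t-test, normal approximation):
z_β = d · √n - z_{α/2}
z_β = 0.5 · √100 - 3.291
z_β = 0.5 · 10.000 - 3.291
z_β = 1.709

Power = Φ(z_β) = Φ(1.709) ≈ 0.956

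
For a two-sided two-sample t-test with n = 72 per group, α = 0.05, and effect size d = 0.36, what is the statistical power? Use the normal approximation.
Power ≈ 0.58

Power calculation (two-sample t-test, normal approximation):
z_β = d · √(n/2) - z_{α/2}
z_β = 0.36 · √(72/2) - 1.960
z_β = 0.36 · 6.000 - 1.960
z_β = 0.200

Power = Φ(z_β) = Φ(0.200) ≈ 0.579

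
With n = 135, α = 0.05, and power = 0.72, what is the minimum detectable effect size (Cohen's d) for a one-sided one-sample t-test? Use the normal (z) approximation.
d ≈ 0.19

Minimum detectable effect (one-sample t-test, normal approximation):
d = (z_α + z_β) / √n
d = (1.645 + 0.583) / √135
d = 2.228 / 11.619
d ≈ 0.19

By Cohen's convention (0.2 small / 0.5 medium / 0.8 large): very small effect.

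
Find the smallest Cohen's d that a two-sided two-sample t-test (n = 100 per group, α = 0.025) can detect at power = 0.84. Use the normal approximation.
d ≈ 0.46

Minimum detectable effect (two-sample t-test, normal approximation):
d = (z_{α/2} + z_β) / √(n/2)
d = (2.241 + 0.994) / √(100/2)
d = 3.236 / 7.071
d ≈ 0.46

By Cohen's convention (0.2 small / 0.5 medium / 0.8 large): small effect.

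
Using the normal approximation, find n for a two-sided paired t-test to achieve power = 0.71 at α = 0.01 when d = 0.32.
n = 96 pairs

Sample size formula (paired t-test, normal approximation):
n = ((z_{α/2} + z_β) / d)²

z_{α/2} = 2.576 (for α = 0.01, two-sided)
z_β = 0.553 (for power = 0.71)
d = 0.32

n = ((2.576 + 0.553) / 0.32)²
n = (9.778)²
n ≈ 95.61
Round up to the next whole number: n = 96 pairs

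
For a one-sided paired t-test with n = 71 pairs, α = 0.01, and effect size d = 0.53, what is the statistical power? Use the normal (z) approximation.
Power ≈ 0.98

Power calculation (paired t-test, normal approximation):
z_β = d · √n - z_α
z_β = 0.53 · √71 - 2.326
z_β = 0.53 · 8.426 - 2.326
z_β = 2.140

Power = Φ(z_β) = Φ(2.140) ≈ 0.984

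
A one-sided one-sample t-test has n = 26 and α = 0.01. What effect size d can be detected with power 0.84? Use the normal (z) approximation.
d ≈ 0.65

Minimum detectable effect (one-sample t-test, normal approximation):
d = (z_α + z_β) / √n
d = (2.326 + 0.994) / √26
d = 3.321 / 5.099
d ≈ 0.65

By Cohen's convention (0.2 small / 0.5 medium / 0.8 large): medium effect.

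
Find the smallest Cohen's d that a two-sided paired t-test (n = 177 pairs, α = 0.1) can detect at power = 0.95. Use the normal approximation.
d ≈ 0.25

Minimum detectable effect (paired t-test, normal approximation):
d = (z_{α/2} + z_β) / √n
d = (1.645 + 1.645) / √177
d = 3.290 / 13.304
d ≈ 0.25

By Cohen's convention (0.2 small / 0.5 medium / 0.8 large): small effect.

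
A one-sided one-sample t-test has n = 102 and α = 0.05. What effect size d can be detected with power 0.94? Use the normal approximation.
d ≈ 0.32

Minimum detectable effect (one-sample t-test, normal approximation):
d = (z_α + z_β) / √n
d = (1.645 + 1.555) / √102
d = 3.200 / 10.100
d ≈ 0.32

By Cohen's convention (0.2 small / 0.5 medium / 0.8 large): small effect.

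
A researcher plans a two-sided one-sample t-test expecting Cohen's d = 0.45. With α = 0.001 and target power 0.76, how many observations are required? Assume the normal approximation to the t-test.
n = 79

Sample size formula (one-sample t-test, normal approximation):
n = ((z_{α/2} + z_β) / d)²

z_{α/2} = 3.291 (for α = 0.001, two-sided)
z_β = 0.706 (for power = 0.76)
d = 0.45

n = ((3.291 + 0.706) / 0.45)²
n = (8.882)²
n ≈ 78.89
Round up to the next whole number: n = 79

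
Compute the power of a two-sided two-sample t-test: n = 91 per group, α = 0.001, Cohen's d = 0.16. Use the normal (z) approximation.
Power ≈ 0.01

Power calculation (two-sample t-test, normal approximation):
z_β = d · √(n/2) - z_{α/2}
z_β = 0.16 · √(91/2) - 3.291
z_β = 0.16 · 6.745 - 3.291
z_β = -2.211

Power = Φ(z_β) = Φ(-2.211) ≈ 0.014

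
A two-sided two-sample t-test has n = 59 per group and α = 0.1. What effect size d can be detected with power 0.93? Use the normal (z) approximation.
d ≈ 0.57

Minimum detectable effect (two-sample t-test, normal approximation):
d = (z_{α/2} + z_β) / √(n/2)
d = (1.645 + 1.476) / √(59/2)
d = 3.121 / 5.431
d ≈ 0.57

By Cohen's convention (0.2 small / 0.5 medium / 0.8 large): medium effect.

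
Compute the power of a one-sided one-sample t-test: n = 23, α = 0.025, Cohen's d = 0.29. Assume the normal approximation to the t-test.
Power ≈ 0.28

Power calculation (one-sample t-test, normal approximation):
z_β = d · √n - z_α
z_β = 0.29 · √23 - 1.960
z_β = 0.29 · 4.796 - 1.960
z_β = -0.569

Power = Φ(z_β) = Φ(-0.569) ≈ 0.285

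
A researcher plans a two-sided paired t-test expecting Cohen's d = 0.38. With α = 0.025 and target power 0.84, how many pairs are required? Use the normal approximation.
n = 73 pairs

Sample size formula (paired t-test, normal approximation):
n = ((z_{α/2} + z_β) / d)²

z_{α/2} = 2.241 (for α = 0.025, two-sided)
z_β = 0.994 (for power = 0.84)
d = 0.38

n = ((2.241 + 0.994) / 0.38)²
n = (8.513)²
n ≈ 72.47
Round up to the next whole number: n = 73 pairs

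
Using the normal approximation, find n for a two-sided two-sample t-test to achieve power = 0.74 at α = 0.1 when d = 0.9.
n = 13 per group

Sample size formula (two-sample t-test, normal approximation):
n = 2 · ((z_{α/2} + z_β) / d)²

z_{α/2} = 1.645 (for α = 0.1, two-sided)
z_β = 0.643 (for power = 0.74)
d = 0.9

n = 2 · ((1.645 + 0.643) / 0.9)²
n = 2 · (2.542)²
n ≈ 12.92
Round up to the next whole number: n = 13 per group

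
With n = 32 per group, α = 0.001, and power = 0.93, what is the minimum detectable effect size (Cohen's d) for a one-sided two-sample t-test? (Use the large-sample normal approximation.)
d ≈ 1.14

Minimum detectable effect (two-sample t-test, normal approximation):
d = (z_α + z_β) / √(n/2)
d = (3.090 + 1.476) / √(32/2)
d = 4.566 / 4.000
d ≈ 1.14

By Cohen's convention (0.2 small / 0.5 medium / 0.8 large): large effect.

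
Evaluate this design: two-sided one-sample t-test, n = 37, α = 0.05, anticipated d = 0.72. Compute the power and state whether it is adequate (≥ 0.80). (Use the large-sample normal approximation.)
Power ≈ 0.99; the study is adequately powered (power ≥ 0.80)

Power calculation (one-sample t-test, normal approximation):
z_β = d · √n - z_{α/2}
z_β = 0.72 · √37 - 1.960
z_β = 0.72 · 6.083 - 1.960
z_β = 2.420

Power = Φ(z_β) = Φ(2.420) ≈ 0.992

Effect size d = 0.72 is medium by Cohen's convention (0.2/0.5/0.8).

Threshold: power ≥ 0.80 is conventionally adequate.
Power ≈ 0.99 → the study is adequately powered (power ≥ 0.80).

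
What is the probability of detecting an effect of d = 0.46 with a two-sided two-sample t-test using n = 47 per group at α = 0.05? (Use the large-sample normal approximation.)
Power ≈ 0.61

Power calculation (two-sample t-test, normal approximation):
z_β = d · √(n/2) - z_{α/2}
z_β = 0.46 · √(47/2) - 1.960
z_β = 0.46 · 4.848 - 1.960
z_β = 0.270

Power = Φ(z_β) = Φ(0.270) ≈ 0.606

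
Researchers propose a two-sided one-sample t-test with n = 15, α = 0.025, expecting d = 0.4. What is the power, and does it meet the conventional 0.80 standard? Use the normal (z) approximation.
Power ≈ 0.24; the study is underpowered (power < 0.80)

Power calculation (one-sample t-test, normal approximation):
z_β = d · √n - z_{α/2}
z_β = 0.4 · √15 - 2.241
z_β = 0.4 · 3.873 - 2.241
z_β = -0.692

Power = Φ(z_β) = Φ(-0.692) ≈ 0.244

Effect size d = 0.4 is small by Cohen's convention (0.2/0.5/0.8).

Threshold: power ≥ 0.80 is conventionally adequate.
Power ≈ 0.24 → the study is underpowered (power < 0.80).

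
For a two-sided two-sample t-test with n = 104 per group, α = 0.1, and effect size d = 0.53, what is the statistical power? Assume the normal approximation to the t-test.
Power ≈ 0.99

Power calculation (two-sample t-test, normal approximation):
z_β = d · √(n/2) - z_{α/2}
z_β = 0.53 · √(104/2) - 1.645
z_β = 0.53 · 7.211 - 1.645
z_β = 2.177

Power = Φ(z_β) = Φ(2.177) ≈ 0.985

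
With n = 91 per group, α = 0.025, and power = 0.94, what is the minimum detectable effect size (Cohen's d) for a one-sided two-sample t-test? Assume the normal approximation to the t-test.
d ≈ 0.52

Minimum detectable effect (two-sample t-test, normal approximation):
d = (z_α + z_β) / √(n/2)
d = (1.960 + 1.555) / √(91/2)
d = 3.515 / 6.745
d ≈ 0.52

By Cohen's convention (0.2 small / 0.5 medium / 0.8 large): medium effect.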